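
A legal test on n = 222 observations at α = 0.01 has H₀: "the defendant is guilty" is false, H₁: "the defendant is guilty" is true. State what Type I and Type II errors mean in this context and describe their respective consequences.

Type I (false positive): concluding that the defendant is guilty when it is not — convicting an innocent person. Type II (false negative): failing to conclude that the defendant is guilty when it is — acquitting a guilty person. Which is costlier depends on domain priorities and is a judgement call rather than a statistical fact.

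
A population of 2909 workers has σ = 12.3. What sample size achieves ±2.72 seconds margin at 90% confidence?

Without FPC: n₀ = (1.645×12.3/2.72)² = 55.336. With FPC: n = n₀N/(n₀+N-1) = 54.3 → n = 55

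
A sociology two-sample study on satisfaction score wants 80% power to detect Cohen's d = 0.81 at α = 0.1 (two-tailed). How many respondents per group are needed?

z_{α/2} = 1.645, z_β = Φ⁻¹(0.8) = 0.842. For large effect (d = 0.81): n per group = 2(z_{α/2} + z_β)²/d² = 2(1.645 + 0.842)²/0.81² = 18.9 → 19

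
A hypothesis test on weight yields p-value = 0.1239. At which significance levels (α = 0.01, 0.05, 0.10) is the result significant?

p = 0.1239. Not significant at any of the given levels.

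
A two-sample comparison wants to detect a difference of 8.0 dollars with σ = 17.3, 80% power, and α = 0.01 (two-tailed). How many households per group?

n per group = 2(z_α/2 + z_β)²σ²/d² = 2×(2.576 + 0.84)²×17.3²/8.0² = 109.1 → n = 110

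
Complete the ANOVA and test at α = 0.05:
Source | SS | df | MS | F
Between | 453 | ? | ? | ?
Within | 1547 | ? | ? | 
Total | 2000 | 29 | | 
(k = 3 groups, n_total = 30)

df_between = 2, df_within = 27. MS_between = 226.5, MS_within = 57.3. F = 3.953, F_crit ≈ 3.354. Reject H₀.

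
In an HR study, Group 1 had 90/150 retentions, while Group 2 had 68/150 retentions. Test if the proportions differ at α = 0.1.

p̂₁ = 0.6, p̂₂ = 0.453, pooled p̂ = 0.527. z = 2.544. Critical: ±1.645. Reject H₀.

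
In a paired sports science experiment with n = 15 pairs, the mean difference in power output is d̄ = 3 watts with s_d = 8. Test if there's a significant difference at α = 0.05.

t = d̄/(s_d/√n) = 3/(8/√15) = 1.452. df = 14, critical t = ±2.145. Fail to reject H₀.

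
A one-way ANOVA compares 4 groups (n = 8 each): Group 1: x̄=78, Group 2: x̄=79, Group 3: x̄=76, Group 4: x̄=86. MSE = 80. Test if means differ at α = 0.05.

Grand mean = 79.75. SS_between = 454.0, MS_between = 151.33. F = 1.892, F_crit ≈ 2.947. Fail to reject H₀.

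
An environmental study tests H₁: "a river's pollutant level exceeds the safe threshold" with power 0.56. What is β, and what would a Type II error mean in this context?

β = 1 - power = 1 - 0.56 = 0.44. A Type II error is failing to reject H₀ when H₀ is false (false negative) — here, failing to conclude that a river's pollutant level exceeds the safe threshold when in fact it is true. Consequence: allowing unsafe pollution to continue.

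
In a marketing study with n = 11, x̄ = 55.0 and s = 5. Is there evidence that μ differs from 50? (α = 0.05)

t = (x̄ - μ₀)/(s/√n) = (55.0 - 50)/(5/√11) = 3.317. df = 10, critical t = ±2.228. Reject H₀.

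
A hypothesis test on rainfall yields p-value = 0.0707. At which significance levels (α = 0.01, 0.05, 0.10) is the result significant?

p = 0.0707. Significant at: α = 0.1.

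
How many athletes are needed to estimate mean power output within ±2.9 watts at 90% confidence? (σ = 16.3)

n = (z*σ/E)² = (1.645×16.3/2.9)² = 85.5 → n = 86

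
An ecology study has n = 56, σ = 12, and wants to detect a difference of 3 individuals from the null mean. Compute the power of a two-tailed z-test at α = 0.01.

SE = σ/√n = 12/√56 = 1.604. Non-centrality λ = d/SE = 3/1.604 = 1.871. Power ≈ Φ(λ - z_{α/2}) = Φ(1.871 - 2.576) = Φ(-0.705) = 0.24.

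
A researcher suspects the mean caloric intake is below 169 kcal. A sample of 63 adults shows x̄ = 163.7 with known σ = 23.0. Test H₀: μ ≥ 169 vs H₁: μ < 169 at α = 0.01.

z = -1.829. Critical value: -2.33. Fail to reject H₀.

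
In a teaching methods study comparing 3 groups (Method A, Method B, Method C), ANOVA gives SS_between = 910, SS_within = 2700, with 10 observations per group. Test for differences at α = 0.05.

df_between = 2, df_within = 27. F = MS_between/MS_within = 455.0/100.0 = 4.55. F_crit ≈ 3.354. Reject H₀. At least one mean differs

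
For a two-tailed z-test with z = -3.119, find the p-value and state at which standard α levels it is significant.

p = 2·P(Z > |-3.119|) = 2·(1 - Φ(3.119)) ≈ 0.0018. Significant at α = 0.1; Significant at α = 0.05; Significant at α = 0.01.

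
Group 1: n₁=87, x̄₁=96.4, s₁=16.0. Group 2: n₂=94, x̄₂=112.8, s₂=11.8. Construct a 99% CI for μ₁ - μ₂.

Difference = -16.4. SE = √(16.0²/87 + 11.8²/94) = 2.103. CI = (-21.82, -10.98)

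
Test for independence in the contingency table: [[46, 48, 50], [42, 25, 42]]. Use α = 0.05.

χ² = 3.346. df = 2, critical = 5.991. Fail to reject H₀. No evidence of dependence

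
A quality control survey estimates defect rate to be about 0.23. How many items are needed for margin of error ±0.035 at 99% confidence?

n = z²p(1-p)/E² = 2.576²×0.23×0.77/0.035² = 959.3 → n = 960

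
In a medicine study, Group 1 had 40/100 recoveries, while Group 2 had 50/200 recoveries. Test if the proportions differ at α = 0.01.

p̂₁ = 0.4, p̂₂ = 0.25, pooled p̂ = 0.3. z = 2.673. Critical: ±2.576. Reject H₀.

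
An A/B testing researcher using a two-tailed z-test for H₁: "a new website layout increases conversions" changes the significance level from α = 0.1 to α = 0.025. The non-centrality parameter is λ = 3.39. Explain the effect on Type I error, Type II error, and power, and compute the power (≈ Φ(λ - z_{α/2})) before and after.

Decreasing α from 0.1 to 0.025:
• Type I error rate decreases (α is the Type I rate by definition).
• Critical value moves from z_{α/2} = 1.645 to 2.241, so power = Φ(λ - z_{α/2}) goes from Φ(3.39 - 1.645) = 0.96 to Φ(3.39 - 2.241) = 0.875.
• Type II error rate β = 1 - power therefore increases (0.04 → 0.125).
Appropriate when false positives are costly — here, rolling out a layout that doesn't actually help — wasted engineering effort.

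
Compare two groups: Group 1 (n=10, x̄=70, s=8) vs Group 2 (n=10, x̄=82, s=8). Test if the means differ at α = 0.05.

Pooled sp = 8.0. t = -3.354, df = 18. Critical t = ±2.101. Reject H₀.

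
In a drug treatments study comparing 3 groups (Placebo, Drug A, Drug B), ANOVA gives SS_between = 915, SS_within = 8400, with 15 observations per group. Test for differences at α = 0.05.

df_between = 2, df_within = 42. F = MS_between/MS_within = 457.5/200.0 = 2.288. F_crit ≈ 3.22. Fail to reject H₀.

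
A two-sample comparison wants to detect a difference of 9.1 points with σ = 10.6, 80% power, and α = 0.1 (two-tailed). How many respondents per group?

n per group = 2(z_α/2 + z_β)²σ²/d² = 2×(1.645 + 0.84)²×10.6²/9.1² = 16.8 → n = 17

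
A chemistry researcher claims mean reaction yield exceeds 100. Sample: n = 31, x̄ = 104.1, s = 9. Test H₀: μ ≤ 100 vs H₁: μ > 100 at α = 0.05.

t = (104.1 - 100)/(9/√31) = 2.536, df = 30. Critical t = 1.697. Reject H₀.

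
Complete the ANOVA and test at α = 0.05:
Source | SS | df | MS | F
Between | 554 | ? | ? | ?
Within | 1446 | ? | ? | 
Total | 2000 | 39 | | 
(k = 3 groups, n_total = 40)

df_between = 2, df_within = 37. MS_between = 277.0, MS_within = 39.08. F = 7.088, F_crit ≈ 3.252. Reject H₀.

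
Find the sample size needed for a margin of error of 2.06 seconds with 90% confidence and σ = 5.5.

n = (z*σ/E)² = (1.645×5.5/2.06)² = 19.3 → n = 20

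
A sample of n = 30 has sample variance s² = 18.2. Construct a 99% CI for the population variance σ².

df = 29. χ²_{0.005} = 52.336, χ²_{0.995} = 13.121. CI for σ² = ((n-1)s²/χ²_{α/2}, (n-1)s²/χ²_{1-α/2}) = (29·18.2/52.336, 29·18.2/13.121) = (10.08, 40.23)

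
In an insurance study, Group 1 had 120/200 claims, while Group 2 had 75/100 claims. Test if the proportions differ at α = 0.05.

p̂₁ = 0.6, p̂₂ = 0.75, pooled p̂ = 0.65. z = -2.568. Critical: ±1.96. Reject H₀.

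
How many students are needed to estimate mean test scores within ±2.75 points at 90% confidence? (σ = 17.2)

n = (z*σ/E)² = (1.645×17.2/2.75)² = 105.9 → n = 106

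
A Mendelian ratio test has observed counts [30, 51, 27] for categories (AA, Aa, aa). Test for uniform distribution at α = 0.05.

Expected = 36 each. χ² = Σ(O-E)²/E = 9.5. df = 2, critical value = 5.991. Reject H₀.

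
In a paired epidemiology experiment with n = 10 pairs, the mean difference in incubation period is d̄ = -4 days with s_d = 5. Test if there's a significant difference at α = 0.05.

t = d̄/(s_d/√n) = -4/(5/√10) = -2.53. df = 9, critical t = ±2.262. Reject H₀.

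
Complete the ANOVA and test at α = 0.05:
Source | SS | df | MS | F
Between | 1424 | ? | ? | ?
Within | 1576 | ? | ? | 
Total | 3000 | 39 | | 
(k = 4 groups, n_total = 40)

df_between = 3, df_within = 36. MS_between = 474.67, MS_within = 43.78. F = 10.843, F_crit ≈ 2.866. Reject H₀.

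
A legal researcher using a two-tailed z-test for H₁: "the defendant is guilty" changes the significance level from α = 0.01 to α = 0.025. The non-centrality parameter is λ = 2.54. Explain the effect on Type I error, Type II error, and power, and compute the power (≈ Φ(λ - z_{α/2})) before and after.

Increasing α from 0.01 to 0.025:
• Type I error rate increases (α is the Type I rate by definition).
• Critical value moves from z_{α/2} = 2.576 to 2.241, so power = Φ(λ - z_{α/2}) goes from Φ(2.54 - 2.576) = 0.486 to Φ(2.54 - 2.241) = 0.618.
• Type II error rate β = 1 - power therefore decreases (0.514 → 0.382).
Appropriate when false negatives are costly — here, acquitting a guilty person.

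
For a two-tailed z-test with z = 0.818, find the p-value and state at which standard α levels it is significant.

p = 2·P(Z > |0.818|) = 2·(1 - Φ(0.818)) ≈ 0.4134. Not significant at any standard level.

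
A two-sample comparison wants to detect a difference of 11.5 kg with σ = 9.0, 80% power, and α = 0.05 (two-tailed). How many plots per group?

n per group = 2(z_α/2 + z_β)²σ²/d² = 2×(1.96 + 0.84)²×9.0²/11.5² = 9.6 → n = 10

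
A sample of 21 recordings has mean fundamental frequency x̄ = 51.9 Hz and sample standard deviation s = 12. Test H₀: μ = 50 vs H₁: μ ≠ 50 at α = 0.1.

t = (x̄ - μ₀)/(s/√n) = (51.9 - 50)/(12/√21) = 0.726. df = 20, critical t = ±1.725. Fail to reject H₀.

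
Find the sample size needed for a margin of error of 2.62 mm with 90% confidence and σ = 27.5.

n = (z*σ/E)² = (1.645×27.5/2.62)² = 298.1 → n = 299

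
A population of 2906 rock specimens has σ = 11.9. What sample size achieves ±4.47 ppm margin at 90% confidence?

Without FPC: n₀ = (1.645×11.9/4.47)² = 19.178. With FPC: n = n₀N/(n₀+N-1) = 19.1 → n = 20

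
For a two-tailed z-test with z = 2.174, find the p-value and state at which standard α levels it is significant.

p = 2·P(Z > |2.174|) = 2·(1 - Φ(2.174)) ≈ 0.0297. Significant at α = 0.1; Significant at α = 0.05.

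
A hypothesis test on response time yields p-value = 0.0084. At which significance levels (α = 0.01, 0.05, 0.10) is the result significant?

p = 0.0084. Significant at: α = 0.01, 0.05, 0.1.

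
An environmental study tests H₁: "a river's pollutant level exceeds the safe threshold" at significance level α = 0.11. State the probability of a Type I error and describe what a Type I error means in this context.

P(Type I error) = α = 0.11. A Type I error is rejecting H₀ when H₀ is actually true (false positive) — here, concluding that a river's pollutant level exceeds the safe threshold when in fact this is not the case. Consequence: shutting down a compliant factory unnecessarily.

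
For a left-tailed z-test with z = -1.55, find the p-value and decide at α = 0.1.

p = P(Z < -1.55) = Φ(-1.55) ≈ 0.0606. Since p < 0.1, reject H₀ (significant) at α = 0.1.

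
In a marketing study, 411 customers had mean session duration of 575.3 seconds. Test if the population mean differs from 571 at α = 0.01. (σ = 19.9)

z = (x̄ - μ₀)/(σ/√n) = (575.3 - 571)/(19.9/√411) = 4.381. Critical value: ±2.576. Since |4.381| > 2.576, Reject H₀.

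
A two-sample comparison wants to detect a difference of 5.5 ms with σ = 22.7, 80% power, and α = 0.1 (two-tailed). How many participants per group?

n per group = 2(z_α/2 + z_β)²σ²/d² = 2×(1.645 + 0.84)²×22.7²/5.5² = 210.4 → n = 211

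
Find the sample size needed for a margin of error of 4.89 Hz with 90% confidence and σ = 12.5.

n = (z*σ/E)² = (1.645×12.5/4.89)² = 17.7 → n = 18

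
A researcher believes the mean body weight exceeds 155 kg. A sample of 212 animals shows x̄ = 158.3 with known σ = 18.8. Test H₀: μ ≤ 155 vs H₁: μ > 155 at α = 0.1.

z = 2.556. Critical value: 1.28. Reject H₀.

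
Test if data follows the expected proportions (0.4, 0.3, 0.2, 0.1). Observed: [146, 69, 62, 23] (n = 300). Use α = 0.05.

Expected: [120.0, 90.0, 60.0, 30.0]. χ² = 12.233. df = 3, critical = 7.815. Reject H₀.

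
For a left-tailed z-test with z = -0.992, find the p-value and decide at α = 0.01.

p = P(Z < -0.992) = Φ(-0.992) ≈ 0.1606. Since p ≥ 0.01, fail to reject H₀ (not significant) at α = 0.01.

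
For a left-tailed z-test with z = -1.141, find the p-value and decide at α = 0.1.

p = P(Z < -1.141) = Φ(-1.141) ≈ 0.1269. Since p ≥ 0.1, fail to reject H₀ (not significant) at α = 0.1.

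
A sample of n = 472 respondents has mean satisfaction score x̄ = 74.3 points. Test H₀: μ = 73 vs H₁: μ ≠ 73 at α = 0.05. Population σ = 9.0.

z = (x̄ - μ₀)/(σ/√n) = (74.3 - 73)/(9.0/√472) = 3.138. Critical value: ±1.96. Since |3.138| > 1.96, Reject H₀.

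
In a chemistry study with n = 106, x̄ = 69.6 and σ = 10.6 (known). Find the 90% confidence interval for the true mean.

CI = x̄ ± z*(σ/√n) = 69.6 ± 1.645(10.6/√106) = 69.6 ± 1.69 = (67.91, 71.29)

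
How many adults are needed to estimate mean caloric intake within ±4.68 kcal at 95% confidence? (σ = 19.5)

n = (z*σ/E)² = (1.96×19.5/4.68)² = 66.7 → n = 67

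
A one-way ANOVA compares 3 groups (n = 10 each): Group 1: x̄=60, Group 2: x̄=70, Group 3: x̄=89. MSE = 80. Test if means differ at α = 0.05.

Grand mean = 73.0. SS_between = 4340.0, MS_between = 2170.0. F = 27.125, F_crit ≈ 3.354. Reject H₀.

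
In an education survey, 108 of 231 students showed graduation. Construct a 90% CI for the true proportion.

p̂ = 0.468. CI = p̂ ± z*√(p̂(1-p̂)/n) = (0.414, 0.522)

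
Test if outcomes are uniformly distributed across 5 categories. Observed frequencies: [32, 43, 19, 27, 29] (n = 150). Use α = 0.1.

Expected = 30 each. χ² = Σ(O-E)²/E = 10.133. df = 4, critical value = 7.779. Reject H₀.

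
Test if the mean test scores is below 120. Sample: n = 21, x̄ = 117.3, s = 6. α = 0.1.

t = (117.3 - 120)/(6/√21) = -2.062, df = 20. Critical t = -1.325. Reject H₀.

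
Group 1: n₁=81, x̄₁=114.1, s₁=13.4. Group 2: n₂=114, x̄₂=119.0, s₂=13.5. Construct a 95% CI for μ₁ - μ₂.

Difference = -4.9. SE = √(13.4²/81 + 13.5²/114) = 1.953. CI = (-8.73, -1.07)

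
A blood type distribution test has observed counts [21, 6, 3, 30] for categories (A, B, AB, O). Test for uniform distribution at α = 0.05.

Expected = 15 each. χ² = Σ(O-E)²/E = 32.4. df = 3, critical value = 7.815. Reject H₀.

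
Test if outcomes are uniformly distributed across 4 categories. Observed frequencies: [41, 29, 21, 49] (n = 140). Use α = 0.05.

Expected = 35 each. χ² = Σ(O-E)²/E = 13.257. df = 3, critical value = 7.815. Reject H₀.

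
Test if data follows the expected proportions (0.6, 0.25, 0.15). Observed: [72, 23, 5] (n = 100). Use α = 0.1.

Expected: [60.0, 25.0, 15.0]. χ² = 9.227. df = 2, critical = 4.605. Reject H₀.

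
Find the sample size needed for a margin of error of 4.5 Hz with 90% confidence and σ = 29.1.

n = (z*σ/E)² = (1.645×29.1/4.5)² = 113.2 → n = 114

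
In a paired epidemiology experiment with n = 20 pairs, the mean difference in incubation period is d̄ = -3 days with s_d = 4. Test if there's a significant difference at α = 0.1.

t = d̄/(s_d/√n) = -3/(4/√20) = -3.354. df = 19, critical t = ±1.729. Reject H₀.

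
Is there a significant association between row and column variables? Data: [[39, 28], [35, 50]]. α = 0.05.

χ² = 4.351. df = 1, critical = 3.841. Reject H₀. Variables are dependent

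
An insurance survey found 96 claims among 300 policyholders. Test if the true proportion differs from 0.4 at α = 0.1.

p̂ = 0.32, p₀ = 0.4. z = (p̂ - p₀)/√(p₀(1-p₀)/n) = -2.828. Critical: ±1.645. Reject H₀.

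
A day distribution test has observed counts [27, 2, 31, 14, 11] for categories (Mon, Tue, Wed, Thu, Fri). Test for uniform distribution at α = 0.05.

Expected = 17 each. χ² = Σ(O-E)²/E = 33.294. df = 4, critical value = 9.488. Reject H₀.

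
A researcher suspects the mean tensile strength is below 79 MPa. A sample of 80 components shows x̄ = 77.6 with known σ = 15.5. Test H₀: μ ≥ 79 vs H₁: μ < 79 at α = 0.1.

z = -0.808. Critical value: -1.28. Fail to reject H₀.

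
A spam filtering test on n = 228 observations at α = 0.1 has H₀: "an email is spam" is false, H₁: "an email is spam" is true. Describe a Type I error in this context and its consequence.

Type I error: rejecting H₀ when it is true — concluding that an email is spam when in fact it is not. Consequence: a legitimate email is sent to the spam folder and the user misses it.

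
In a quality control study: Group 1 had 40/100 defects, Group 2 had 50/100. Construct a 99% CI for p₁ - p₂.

p̂₁ = 0.4, p̂₂ = 0.5. Difference = -0.1. CI = (-0.28, 0.08)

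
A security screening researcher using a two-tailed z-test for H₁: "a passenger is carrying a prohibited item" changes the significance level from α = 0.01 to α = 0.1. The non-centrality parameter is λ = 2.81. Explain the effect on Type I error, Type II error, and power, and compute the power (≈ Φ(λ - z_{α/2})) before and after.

Increasing α from 0.01 to 0.1:
• Type I error rate increases (α is the Type I rate by definition).
• Critical value moves from z_{α/2} = 2.576 to 1.645, so power = Φ(λ - z_{α/2}) goes from Φ(2.81 - 2.576) = 0.593 to Φ(2.81 - 1.645) = 0.878.
• Type II error rate β = 1 - power therefore decreases (0.407 → 0.122).
Appropriate when false negatives are costly — here, letting a prohibited item through — security breach.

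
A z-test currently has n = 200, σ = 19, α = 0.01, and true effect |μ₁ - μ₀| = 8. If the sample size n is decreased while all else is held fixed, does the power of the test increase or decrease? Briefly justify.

Power decreases: a smaller n inflates the standard error σ/√n, pulling the sampling distribution under H₁ back toward the critical value.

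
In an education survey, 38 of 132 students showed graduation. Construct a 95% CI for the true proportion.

p̂ = 0.288. CI = p̂ ± z*√(p̂(1-p̂)/n) = (0.211, 0.365)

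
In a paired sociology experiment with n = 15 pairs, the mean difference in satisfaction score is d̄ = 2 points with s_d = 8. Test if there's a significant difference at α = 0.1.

t = d̄/(s_d/√n) = 2/(8/√15) = 0.968. df = 14, critical t = ±1.761. Fail to reject H₀.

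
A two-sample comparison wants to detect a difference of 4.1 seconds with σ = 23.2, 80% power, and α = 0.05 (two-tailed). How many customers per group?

n per group = 2(z_α/2 + z_β)²σ²/d² = 2×(1.96 + 0.84)²×23.2²/4.1² = 502.1 → n = 503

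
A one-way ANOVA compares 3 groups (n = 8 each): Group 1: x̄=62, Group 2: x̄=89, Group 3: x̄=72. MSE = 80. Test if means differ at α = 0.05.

Grand mean = 74.33. SS_between = 2981.33, MS_between = 1490.67. F = 18.633, F_crit ≈ 3.467. Reject H₀.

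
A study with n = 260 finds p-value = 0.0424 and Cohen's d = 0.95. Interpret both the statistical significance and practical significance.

Statistically significant (p = 0.0424 < 0.05). Cohen's d = 0.95 indicates a large effect size. Both statistical and practical significance should be considered.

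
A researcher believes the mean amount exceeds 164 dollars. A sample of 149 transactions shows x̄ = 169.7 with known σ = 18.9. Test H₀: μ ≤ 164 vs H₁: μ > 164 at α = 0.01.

z = 3.681. Critical value: 2.33. Reject H₀.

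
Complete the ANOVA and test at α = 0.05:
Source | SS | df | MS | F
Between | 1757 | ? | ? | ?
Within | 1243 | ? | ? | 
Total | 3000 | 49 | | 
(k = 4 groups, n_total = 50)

df_between = 3, df_within = 46. MS_between = 585.67, MS_within = 27.02. F = 21.674, F_crit ≈ 2.807. Reject H₀.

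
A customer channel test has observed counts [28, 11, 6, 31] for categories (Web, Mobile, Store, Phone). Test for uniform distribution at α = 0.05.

Expected = 19 each. χ² = Σ(O-E)²/E = 24.105. df = 3, critical value = 7.815. Reject H₀.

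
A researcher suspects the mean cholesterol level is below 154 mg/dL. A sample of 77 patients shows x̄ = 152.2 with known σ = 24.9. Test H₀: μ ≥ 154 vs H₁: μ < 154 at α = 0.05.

z = -0.634. Critical value: -1.645. Fail to reject H₀.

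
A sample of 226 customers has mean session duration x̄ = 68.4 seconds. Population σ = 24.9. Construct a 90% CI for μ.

CI = x̄ ± z*(σ/√n) = 68.4 ± 1.645(24.9/√226) = 68.4 ± 2.72 = (65.68, 71.12)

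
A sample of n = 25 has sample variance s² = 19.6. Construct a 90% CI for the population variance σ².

df = 24. χ²_{0.05} = 36.415, χ²_{0.95} = 13.848. CI for σ² = ((n-1)s²/χ²_{α/2}, (n-1)s²/χ²_{1-α/2}) = (24·19.6/36.415, 24·19.6/13.848) = (12.92, 33.97)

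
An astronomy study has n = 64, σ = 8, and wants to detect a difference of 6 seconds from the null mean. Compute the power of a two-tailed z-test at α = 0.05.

SE = σ/√n = 8/√64 = 1.0. Non-centrality λ = d/SE = 6/1.0 = 6.0. Power ≈ Φ(λ - z_{α/2}) = Φ(6.0 - 1.96) = Φ(4.04) = 1.0.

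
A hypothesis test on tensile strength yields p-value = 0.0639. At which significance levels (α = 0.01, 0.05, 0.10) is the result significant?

p = 0.0639. Significant at: α = 0.1.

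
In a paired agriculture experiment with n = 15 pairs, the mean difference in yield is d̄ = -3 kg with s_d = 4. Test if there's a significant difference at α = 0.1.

t = d̄/(s_d/√n) = -3/(4/√15) = -2.905. df = 14, critical t = ±1.761. Reject H₀.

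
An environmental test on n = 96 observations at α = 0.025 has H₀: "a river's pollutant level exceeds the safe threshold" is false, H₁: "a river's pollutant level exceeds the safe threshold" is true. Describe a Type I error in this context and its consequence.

Type I error: rejecting H₀ when it is true — concluding that a river's pollutant level exceeds the safe threshold when in fact it is not. Consequence: shutting down a compliant factory unnecessarily.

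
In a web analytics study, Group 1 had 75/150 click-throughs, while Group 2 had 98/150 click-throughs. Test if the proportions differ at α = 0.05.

p̂₁ = 0.5, p̂₂ = 0.653, pooled p̂ = 0.577. z = -2.688. Critical: ±1.96. Reject H₀.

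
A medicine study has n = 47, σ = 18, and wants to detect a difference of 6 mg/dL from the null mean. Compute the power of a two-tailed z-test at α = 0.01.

SE = σ/√n = 18/√47 = 2.626. Non-centrality λ = d/SE = 6/2.626 = 2.285. Power ≈ Φ(λ - z_{α/2}) = Φ(2.285 - 2.576) = Φ(-0.291) = 0.386.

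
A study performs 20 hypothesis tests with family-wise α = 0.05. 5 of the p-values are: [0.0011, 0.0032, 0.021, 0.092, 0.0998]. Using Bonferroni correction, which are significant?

Bonferroni α = 0.05/20 = 0.0025. Significant p-values: [0.0011]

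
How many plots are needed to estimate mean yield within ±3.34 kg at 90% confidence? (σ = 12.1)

n = (z*σ/E)² = (1.645×12.1/3.34)² = 35.5 → n = 36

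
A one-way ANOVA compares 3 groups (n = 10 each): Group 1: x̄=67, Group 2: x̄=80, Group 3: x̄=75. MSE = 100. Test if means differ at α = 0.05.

Grand mean = 74.0. SS_between = 860.0, MS_between = 430.0. F = 4.3, F_crit ≈ 3.354. Reject H₀.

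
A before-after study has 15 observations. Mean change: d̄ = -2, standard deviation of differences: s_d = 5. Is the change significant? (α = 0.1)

t = d̄/(s_d/√n) = -2/(5/√15) = -1.549. df = 14, critical t = ±1.761. Fail to reject H₀.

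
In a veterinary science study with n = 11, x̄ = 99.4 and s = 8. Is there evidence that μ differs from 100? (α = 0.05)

t = (x̄ - μ₀)/(s/√n) = (99.4 - 100)/(8/√11) = -0.249. df = 10, critical t = ±2.228. Fail to reject H₀.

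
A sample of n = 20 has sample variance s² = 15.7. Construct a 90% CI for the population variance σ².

df = 19. χ²_{0.05} = 30.144, χ²_{0.95} = 10.117. CI for σ² = ((n-1)s²/χ²_{α/2}, (n-1)s²/χ²_{1-α/2}) = (19·15.7/30.144, 19·15.7/10.117) = (9.9, 29.49)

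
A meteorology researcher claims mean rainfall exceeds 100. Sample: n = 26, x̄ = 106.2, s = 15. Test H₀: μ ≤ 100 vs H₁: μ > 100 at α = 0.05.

t = (106.2 - 100)/(15/√26) = 2.108, df = 25. Critical t = 1.708. Reject H₀.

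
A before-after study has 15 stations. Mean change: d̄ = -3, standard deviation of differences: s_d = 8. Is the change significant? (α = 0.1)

t = d̄/(s_d/√n) = -3/(8/√15) = -1.452. df = 14, critical t = ±1.761. Fail to reject H₀.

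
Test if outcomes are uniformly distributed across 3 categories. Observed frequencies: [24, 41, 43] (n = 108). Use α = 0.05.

Expected = 36 each. χ² = Σ(O-E)²/E = 6.056. df = 2, critical value = 5.991. Reject H₀.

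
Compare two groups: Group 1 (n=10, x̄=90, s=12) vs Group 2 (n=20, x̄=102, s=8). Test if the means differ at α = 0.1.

Pooled sp = 9.47. t = -3.271, df = 28. Critical t = ±1.701. Reject H₀.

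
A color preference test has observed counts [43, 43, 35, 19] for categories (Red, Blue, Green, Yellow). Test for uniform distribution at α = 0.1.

Expected = 35 each. χ² = Σ(O-E)²/E = 10.971. df = 3, critical value = 6.251. Reject H₀.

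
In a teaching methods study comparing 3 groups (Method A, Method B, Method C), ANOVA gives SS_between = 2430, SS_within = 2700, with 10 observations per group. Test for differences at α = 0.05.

df_between = 2, df_within = 27. F = MS_between/MS_within = 1215.0/100.0 = 12.15. F_crit ≈ 3.354. Reject H₀. At least one mean differs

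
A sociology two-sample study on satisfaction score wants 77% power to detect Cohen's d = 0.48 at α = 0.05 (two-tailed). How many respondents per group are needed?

z_{α/2} = 1.96, z_β = Φ⁻¹(0.77) = 0.739. For small effect (d = 0.48): n per group = 2(z_{α/2} + z_β)²/d² = 2(1.96 + 0.739)²/0.48² = 63.2 → 64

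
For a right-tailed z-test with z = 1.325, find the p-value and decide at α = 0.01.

p = P(Z > 1.325) = 1 - Φ(1.325) ≈ 0.0926. Since p ≥ 0.01, fail to reject H₀ (not significant) at α = 0.01.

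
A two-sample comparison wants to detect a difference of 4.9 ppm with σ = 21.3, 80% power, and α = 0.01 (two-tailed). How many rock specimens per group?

n per group = 2(z_α/2 + z_β)²σ²/d² = 2×(2.576 + 0.84)²×21.3²/4.9² = 441.0 → n = 441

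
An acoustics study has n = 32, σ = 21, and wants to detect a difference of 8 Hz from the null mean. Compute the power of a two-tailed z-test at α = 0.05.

SE = σ/√n = 21/√32 = 3.712. Non-centrality λ = d/SE = 8/3.712 = 2.155. Power ≈ Φ(λ - z_{α/2}) = Φ(2.155 - 1.96) = Φ(0.195) = 0.577.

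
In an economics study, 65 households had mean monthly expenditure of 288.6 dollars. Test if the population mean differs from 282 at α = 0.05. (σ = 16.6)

z = (x̄ - μ₀)/(σ/√n) = (288.6 - 282)/(16.6/√65) = 3.205. Critical value: ±1.96. Since |3.205| > 1.96, Reject H₀.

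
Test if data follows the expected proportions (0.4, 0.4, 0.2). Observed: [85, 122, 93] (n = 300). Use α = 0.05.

Expected: [120.0, 120.0, 60.0]. χ² = 28.392. df = 2, critical = 5.991. Reject H₀.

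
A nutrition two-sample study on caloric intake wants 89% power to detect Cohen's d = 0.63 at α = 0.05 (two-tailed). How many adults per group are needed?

z_{α/2} = 1.96, z_β = Φ⁻¹(0.89) = 1.227. For medium effect (d = 0.63): n per group = 2(z_{α/2} + z_β)²/d² = 2(1.96 + 1.227)²/0.63² = 51.2 → 52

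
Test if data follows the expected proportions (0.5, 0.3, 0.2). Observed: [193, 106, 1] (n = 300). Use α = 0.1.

Expected: [150.0, 90.0, 60.0]. χ² = 73.188. df = 2, critical = 4.605. Reject H₀.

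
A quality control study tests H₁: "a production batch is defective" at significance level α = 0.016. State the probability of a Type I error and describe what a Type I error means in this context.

P(Type I error) = α = 0.016. A Type I error is rejecting H₀ when H₀ is actually true (false positive) — here, concluding that a production batch is defective when in fact this is not the case. Consequence: scrapping a good batch — wasted material and cost for no reason.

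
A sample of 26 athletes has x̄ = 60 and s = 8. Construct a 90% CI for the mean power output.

CI = x̄ ± t*(s/√n) = 60 ± 1.708(8/√26) = (57.32, 62.68)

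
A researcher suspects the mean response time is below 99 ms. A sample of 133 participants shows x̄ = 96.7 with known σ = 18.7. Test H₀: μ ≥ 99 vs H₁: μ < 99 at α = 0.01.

z = -1.418. Critical value: -2.33. Fail to reject H₀.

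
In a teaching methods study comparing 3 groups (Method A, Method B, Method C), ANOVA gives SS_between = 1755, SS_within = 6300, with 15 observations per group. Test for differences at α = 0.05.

df_between = 2, df_within = 42. F = MS_between/MS_within = 877.5/150.0 = 5.85. F_crit ≈ 3.22. Reject H₀. At least one mean differs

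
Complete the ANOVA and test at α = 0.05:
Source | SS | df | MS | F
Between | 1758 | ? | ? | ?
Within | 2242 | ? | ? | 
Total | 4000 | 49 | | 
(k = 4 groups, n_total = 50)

df_between = 3, df_within = 46. MS_between = 586.0, MS_within = 48.74. F = 12.023, F_crit ≈ 2.807. Reject H₀.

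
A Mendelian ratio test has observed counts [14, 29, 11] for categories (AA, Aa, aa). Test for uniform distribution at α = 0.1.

Expected = 18 each. χ² = Σ(O-E)²/E = 10.333. df = 2, critical value = 4.605. Reject H₀.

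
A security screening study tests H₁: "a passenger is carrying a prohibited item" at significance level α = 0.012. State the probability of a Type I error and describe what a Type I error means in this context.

P(Type I error) = α = 0.012. A Type I error is rejecting H₀ when H₀ is actually true (false positive) — here, concluding that a passenger is carrying a prohibited item when in fact this is not the case. Consequence: detaining an innocent passenger — delay and inconvenience.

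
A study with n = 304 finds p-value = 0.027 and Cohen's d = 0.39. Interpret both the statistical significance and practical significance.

Statistically significant (p = 0.027 < 0.05). Cohen's d = 0.39 indicates a small effect size. Both statistical and practical significance should be considered.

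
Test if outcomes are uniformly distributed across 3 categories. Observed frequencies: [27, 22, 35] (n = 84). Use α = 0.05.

Expected = 28 each. χ² = Σ(O-E)²/E = 3.071. df = 2, critical value = 5.991. Fail to reject H₀.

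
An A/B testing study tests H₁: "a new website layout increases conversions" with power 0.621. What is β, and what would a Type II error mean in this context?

β = 1 - power = 1 - 0.621 = 0.379. A Type II error is failing to reject H₀ when H₀ is false (false negative) — here, failing to conclude that a new website layout increases conversions when in fact it is true. Consequence: discarding a layout that would have improved conversions — lost revenue.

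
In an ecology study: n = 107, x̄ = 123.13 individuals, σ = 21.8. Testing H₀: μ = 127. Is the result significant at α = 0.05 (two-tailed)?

z = (123.13 - 127)/(21.8/√107) = -1.836. Since |z| ≤ 1.96, not significant at α = 0.05.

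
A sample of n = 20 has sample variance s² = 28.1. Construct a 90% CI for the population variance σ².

df = 19. χ²_{0.05} = 30.144, χ²_{0.95} = 10.117. CI for σ² = ((n-1)s²/χ²_{α/2}, (n-1)s²/χ²_{1-α/2}) = (19·28.1/30.144, 19·28.1/10.117) = (17.71, 52.77)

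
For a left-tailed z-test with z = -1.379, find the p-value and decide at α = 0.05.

p = P(Z < -1.379) = Φ(-1.379) ≈ 0.0839. Since p ≥ 0.05, fail to reject H₀ (not significant) at α = 0.05.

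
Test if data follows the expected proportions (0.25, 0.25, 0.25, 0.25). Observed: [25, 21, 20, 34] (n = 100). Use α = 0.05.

Expected: [25.0, 25.0, 25.0, 25.0]. χ² = 4.88. df = 3, critical = 7.815. Fail to reject H₀.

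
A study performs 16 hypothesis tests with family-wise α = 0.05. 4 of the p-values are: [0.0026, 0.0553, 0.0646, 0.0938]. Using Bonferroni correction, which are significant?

Bonferroni α = 0.05/16 = 0.00313. Significant p-values: [0.0026]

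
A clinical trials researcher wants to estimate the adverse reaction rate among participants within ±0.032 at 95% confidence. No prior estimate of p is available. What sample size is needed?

Conservative approach: use p = 0.5 (maximizes p(1-p) = 0.25). n = z²(0.25)/E² = 1.96²×0.25/0.032² = 937.9 → n = 938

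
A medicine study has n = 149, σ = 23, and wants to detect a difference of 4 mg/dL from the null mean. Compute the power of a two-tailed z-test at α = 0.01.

SE = σ/√n = 23/√149 = 1.884. Non-centrality λ = d/SE = 4/1.884 = 2.123. Power ≈ Φ(λ - z_{α/2}) = Φ(2.123 - 2.576) = Φ(-0.453) = 0.325.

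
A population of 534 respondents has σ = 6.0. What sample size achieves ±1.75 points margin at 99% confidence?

Without FPC: n₀ = (2.576×6.0/1.75)² = 78.004. With FPC: n = n₀N/(n₀+N-1) = 68.2 → n = 69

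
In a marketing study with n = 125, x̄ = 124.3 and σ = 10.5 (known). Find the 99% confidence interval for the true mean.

CI = x̄ ± z*(σ/√n) = 124.3 ± 2.576(10.5/√125) = 124.3 ± 2.42 = (121.88, 126.72)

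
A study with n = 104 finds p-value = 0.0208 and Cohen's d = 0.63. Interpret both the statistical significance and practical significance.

Statistically significant (p = 0.0208 < 0.05). Cohen's d = 0.63 indicates a medium effect size. Both statistical and practical significance should be considered.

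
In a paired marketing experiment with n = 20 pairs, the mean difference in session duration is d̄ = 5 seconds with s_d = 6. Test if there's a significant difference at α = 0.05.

t = d̄/(s_d/√n) = 5/(6/√20) = 3.727. df = 19, critical t = ±2.093. Reject H₀.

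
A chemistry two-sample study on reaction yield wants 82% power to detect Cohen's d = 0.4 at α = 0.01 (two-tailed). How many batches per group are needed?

z_{α/2} = 2.576, z_β = Φ⁻¹(0.82) = 0.915. For small effect (d = 0.4): n per group = 2(z_{α/2} + z_β)²/d² = 2(2.576 + 0.915)²/0.4² = 152.3 → 153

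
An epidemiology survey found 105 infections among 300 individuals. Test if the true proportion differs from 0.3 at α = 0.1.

p̂ = 0.35, p₀ = 0.3. z = (p̂ - p₀)/√(p₀(1-p₀)/n) = 1.89. Critical: ±1.645. Reject H₀.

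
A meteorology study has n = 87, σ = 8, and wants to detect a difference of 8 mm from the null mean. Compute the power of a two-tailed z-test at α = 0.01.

SE = σ/√n = 8/√87 = 0.858. Non-centrality λ = d/SE = 8/0.858 = 9.327. Power ≈ Φ(λ - z_{α/2}) = Φ(9.327 - 2.576) = Φ(6.751) = 1.0.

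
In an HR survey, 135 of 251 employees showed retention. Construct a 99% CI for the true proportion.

p̂ = 0.538. CI = p̂ ± z*√(p̂(1-p̂)/n) = (0.457, 0.619)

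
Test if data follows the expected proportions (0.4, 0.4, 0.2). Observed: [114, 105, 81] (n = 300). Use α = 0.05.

Expected: [120.0, 120.0, 60.0]. χ² = 9.525. df = 2, critical = 5.991. Reject H₀.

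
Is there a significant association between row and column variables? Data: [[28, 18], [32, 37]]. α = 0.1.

χ² = 2.323. df = 1, critical = 2.706. Fail to reject H₀. No evidence of dependence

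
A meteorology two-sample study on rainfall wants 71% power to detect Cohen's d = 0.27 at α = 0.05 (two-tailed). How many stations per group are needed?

z_{α/2} = 1.96, z_β = Φ⁻¹(0.71) = 0.553. For small effect (d = 0.27): n per group = 2(z_{α/2} + z_β)²/d² = 2(1.96 + 0.553)²/0.27² = 173.3 → 174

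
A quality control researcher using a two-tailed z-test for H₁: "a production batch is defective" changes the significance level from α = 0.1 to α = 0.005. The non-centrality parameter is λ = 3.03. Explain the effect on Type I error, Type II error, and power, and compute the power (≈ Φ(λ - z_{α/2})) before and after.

Decreasing α from 0.1 to 0.005:
• Type I error rate decreases (α is the Type I rate by definition).
• Critical value moves from z_{α/2} = 1.645 to 2.807, so power = Φ(λ - z_{α/2}) goes from Φ(3.03 - 1.645) = 0.917 to Φ(3.03 - 2.807) = 0.588.
• Type II error rate β = 1 - power therefore increases (0.083 → 0.412).
Appropriate when false positives are costly — here, scrapping a good batch — wasted material and cost for no reason.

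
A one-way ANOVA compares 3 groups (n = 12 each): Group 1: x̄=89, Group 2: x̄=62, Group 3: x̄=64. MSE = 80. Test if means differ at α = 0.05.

Grand mean = 71.67. SS_between = 5432.0, MS_between = 2716.0. F = 33.95, F_crit ≈ 3.285. Reject H₀.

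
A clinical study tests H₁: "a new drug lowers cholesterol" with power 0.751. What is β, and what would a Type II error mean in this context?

β = 1 - power = 1 - 0.751 = 0.249. A Type II error is failing to reject H₀ when H₀ is false (false negative) — here, failing to conclude that a new drug lowers cholesterol when in fact it is true. Consequence: shelving an effective drug — patients miss out on a treatment that would have helped.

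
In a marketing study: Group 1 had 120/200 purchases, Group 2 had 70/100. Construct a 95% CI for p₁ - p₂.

p̂₁ = 0.6, p̂₂ = 0.7. Difference = -0.1. CI = (-0.213, 0.013)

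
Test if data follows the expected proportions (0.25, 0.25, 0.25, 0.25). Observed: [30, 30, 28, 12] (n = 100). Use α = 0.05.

Expected: [25.0, 25.0, 25.0, 25.0]. χ² = 9.12. df = 3, critical = 7.815. Reject H₀.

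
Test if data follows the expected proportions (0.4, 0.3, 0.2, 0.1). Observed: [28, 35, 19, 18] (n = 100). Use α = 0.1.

Expected: [40.0, 30.0, 20.0, 10.0]. χ² = 10.883. df = 3, critical = 6.251. Reject H₀.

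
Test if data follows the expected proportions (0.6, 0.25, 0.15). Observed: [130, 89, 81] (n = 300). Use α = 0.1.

Expected: [180.0, 75.0, 45.0]. χ² = 45.302. df = 2, critical = 4.605. Reject H₀.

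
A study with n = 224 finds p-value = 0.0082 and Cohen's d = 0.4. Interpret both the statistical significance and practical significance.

Statistically significant (p = 0.0082 < 0.05). Cohen's d = 0.4 indicates a small effect size. Both statistical and practical significance should be considered.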